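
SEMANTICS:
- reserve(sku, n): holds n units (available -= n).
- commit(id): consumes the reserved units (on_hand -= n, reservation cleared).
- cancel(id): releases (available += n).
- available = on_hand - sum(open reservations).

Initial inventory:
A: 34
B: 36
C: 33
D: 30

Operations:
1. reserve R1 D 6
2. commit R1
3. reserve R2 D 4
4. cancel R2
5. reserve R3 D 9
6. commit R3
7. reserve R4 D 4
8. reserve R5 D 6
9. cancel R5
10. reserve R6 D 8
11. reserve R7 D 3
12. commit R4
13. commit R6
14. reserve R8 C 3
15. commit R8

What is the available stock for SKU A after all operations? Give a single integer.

Answer: 34

Derivation:
Step 1: reserve R1 D 6 -> on_hand[A=34 B=36 C=33 D=30] avail[A=34 B=36 C=33 D=24] open={R1}
Step 2: commit R1 -> on_hand[A=34 B=36 C=33 D=24] avail[A=34 B=36 C=33 D=24] open={}
Step 3: reserve R2 D 4 -> on_hand[A=34 B=36 C=33 D=24] avail[A=34 B=36 C=33 D=20] open={R2}
Step 4: cancel R2 -> on_hand[A=34 B=36 C=33 D=24] avail[A=34 B=36 C=33 D=24] open={}
Step 5: reserve R3 D 9 -> on_hand[A=34 B=36 C=33 D=24] avail[A=34 B=36 C=33 D=15] open={R3}
Step 6: commit R3 -> on_hand[A=34 B=36 C=33 D=15] avail[A=34 B=36 C=33 D=15] open={}
Step 7: reserve R4 D 4 -> on_hand[A=34 B=36 C=33 D=15] avail[A=34 B=36 C=33 D=11] open={R4}
Step 8: reserve R5 D 6 -> on_hand[A=34 B=36 C=33 D=15] avail[A=34 B=36 C=33 D=5] open={R4,R5}
Step 9: cancel R5 -> on_hand[A=34 B=36 C=33 D=15] avail[A=34 B=36 C=33 D=11] open={R4}
Step 10: reserve R6 D 8 -> on_hand[A=34 B=36 C=33 D=15] avail[A=34 B=36 C=33 D=3] open={R4,R6}
Step 11: reserve R7 D 3 -> on_hand[A=34 B=36 C=33 D=15] avail[A=34 B=36 C=33 D=0] open={R4,R6,R7}
Step 12: commit R4 -> on_hand[A=34 B=36 C=33 D=11] avail[A=34 B=36 C=33 D=0] open={R6,R7}
Step 13: commit R6 -> on_hand[A=34 B=36 C=33 D=3] avail[A=34 B=36 C=33 D=0] open={R7}
Step 14: reserve R8 C 3 -> on_hand[A=34 B=36 C=33 D=3] avail[A=34 B=36 C=30 D=0] open={R7,R8}
Step 15: commit R8 -> on_hand[A=34 B=36 C=30 D=3] avail[A=34 B=36 C=30 D=0] open={R7}
Final available[A] = 34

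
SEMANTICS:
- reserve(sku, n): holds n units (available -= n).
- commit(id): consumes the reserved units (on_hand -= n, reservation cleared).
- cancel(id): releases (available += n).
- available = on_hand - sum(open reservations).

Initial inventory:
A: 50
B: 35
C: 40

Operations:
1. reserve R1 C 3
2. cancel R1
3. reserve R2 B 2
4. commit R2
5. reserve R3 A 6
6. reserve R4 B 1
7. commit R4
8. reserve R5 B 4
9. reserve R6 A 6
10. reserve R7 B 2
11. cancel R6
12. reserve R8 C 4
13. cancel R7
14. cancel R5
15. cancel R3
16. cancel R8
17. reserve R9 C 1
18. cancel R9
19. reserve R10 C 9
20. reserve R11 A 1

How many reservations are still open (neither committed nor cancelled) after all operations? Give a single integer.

Step 1: reserve R1 C 3 -> on_hand[A=50 B=35 C=40] avail[A=50 B=35 C=37] open={R1}
Step 2: cancel R1 -> on_hand[A=50 B=35 C=40] avail[A=50 B=35 C=40] open={}
Step 3: reserve R2 B 2 -> on_hand[A=50 B=35 C=40] avail[A=50 B=33 C=40] open={R2}
Step 4: commit R2 -> on_hand[A=50 B=33 C=40] avail[A=50 B=33 C=40] open={}
Step 5: reserve R3 A 6 -> on_hand[A=50 B=33 C=40] avail[A=44 B=33 C=40] open={R3}
Step 6: reserve R4 B 1 -> on_hand[A=50 B=33 C=40] avail[A=44 B=32 C=40] open={R3,R4}
Step 7: commit R4 -> on_hand[A=50 B=32 C=40] avail[A=44 B=32 C=40] open={R3}
Step 8: reserve R5 B 4 -> on_hand[A=50 B=32 C=40] avail[A=44 B=28 C=40] open={R3,R5}
Step 9: reserve R6 A 6 -> on_hand[A=50 B=32 C=40] avail[A=38 B=28 C=40] open={R3,R5,R6}
Step 10: reserve R7 B 2 -> on_hand[A=50 B=32 C=40] avail[A=38 B=26 C=40] open={R3,R5,R6,R7}
Step 11: cancel R6 -> on_hand[A=50 B=32 C=40] avail[A=44 B=26 C=40] open={R3,R5,R7}
Step 12: reserve R8 C 4 -> on_hand[A=50 B=32 C=40] avail[A=44 B=26 C=36] open={R3,R5,R7,R8}
Step 13: cancel R7 -> on_hand[A=50 B=32 C=40] avail[A=44 B=28 C=36] open={R3,R5,R8}
Step 14: cancel R5 -> on_hand[A=50 B=32 C=40] avail[A=44 B=32 C=36] open={R3,R8}
Step 15: cancel R3 -> on_hand[A=50 B=32 C=40] avail[A=50 B=32 C=36] open={R8}
Step 16: cancel R8 -> on_hand[A=50 B=32 C=40] avail[A=50 B=32 C=40] open={}
Step 17: reserve R9 C 1 -> on_hand[A=50 B=32 C=40] avail[A=50 B=32 C=39] open={R9}
Step 18: cancel R9 -> on_hand[A=50 B=32 C=40] avail[A=50 B=32 C=40] open={}
Step 19: reserve R10 C 9 -> on_hand[A=50 B=32 C=40] avail[A=50 B=32 C=31] open={R10}
Step 20: reserve R11 A 1 -> on_hand[A=50 B=32 C=40] avail[A=49 B=32 C=31] open={R10,R11}
Open reservations: ['R10', 'R11'] -> 2

Answer: 2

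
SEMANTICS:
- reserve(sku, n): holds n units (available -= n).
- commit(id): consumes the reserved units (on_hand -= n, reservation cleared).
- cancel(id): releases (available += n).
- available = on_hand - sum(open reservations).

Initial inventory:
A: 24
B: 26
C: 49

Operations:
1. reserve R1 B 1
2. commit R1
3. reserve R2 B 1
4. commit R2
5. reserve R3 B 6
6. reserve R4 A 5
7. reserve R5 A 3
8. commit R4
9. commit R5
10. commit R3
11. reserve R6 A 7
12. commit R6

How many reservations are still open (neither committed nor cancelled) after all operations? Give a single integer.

Step 1: reserve R1 B 1 -> on_hand[A=24 B=26 C=49] avail[A=24 B=25 C=49] open={R1}
Step 2: commit R1 -> on_hand[A=24 B=25 C=49] avail[A=24 B=25 C=49] open={}
Step 3: reserve R2 B 1 -> on_hand[A=24 B=25 C=49] avail[A=24 B=24 C=49] open={R2}
Step 4: commit R2 -> on_hand[A=24 B=24 C=49] avail[A=24 B=24 C=49] open={}
Step 5: reserve R3 B 6 -> on_hand[A=24 B=24 C=49] avail[A=24 B=18 C=49] open={R3}
Step 6: reserve R4 A 5 -> on_hand[A=24 B=24 C=49] avail[A=19 B=18 C=49] open={R3,R4}
Step 7: reserve R5 A 3 -> on_hand[A=24 B=24 C=49] avail[A=16 B=18 C=49] open={R3,R4,R5}
Step 8: commit R4 -> on_hand[A=19 B=24 C=49] avail[A=16 B=18 C=49] open={R3,R5}
Step 9: commit R5 -> on_hand[A=16 B=24 C=49] avail[A=16 B=18 C=49] open={R3}
Step 10: commit R3 -> on_hand[A=16 B=18 C=49] avail[A=16 B=18 C=49] open={}
Step 11: reserve R6 A 7 -> on_hand[A=16 B=18 C=49] avail[A=9 B=18 C=49] open={R6}
Step 12: commit R6 -> on_hand[A=9 B=18 C=49] avail[A=9 B=18 C=49] open={}
Open reservations: [] -> 0

Answer: 0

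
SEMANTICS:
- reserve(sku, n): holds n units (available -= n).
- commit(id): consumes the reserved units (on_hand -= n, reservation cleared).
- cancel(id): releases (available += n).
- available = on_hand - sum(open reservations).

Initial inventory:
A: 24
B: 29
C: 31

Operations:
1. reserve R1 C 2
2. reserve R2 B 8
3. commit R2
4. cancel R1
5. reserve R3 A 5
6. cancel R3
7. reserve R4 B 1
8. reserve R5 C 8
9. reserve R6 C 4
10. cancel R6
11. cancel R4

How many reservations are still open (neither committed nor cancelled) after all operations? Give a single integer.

Step 1: reserve R1 C 2 -> on_hand[A=24 B=29 C=31] avail[A=24 B=29 C=29] open={R1}
Step 2: reserve R2 B 8 -> on_hand[A=24 B=29 C=31] avail[A=24 B=21 C=29] open={R1,R2}
Step 3: commit R2 -> on_hand[A=24 B=21 C=31] avail[A=24 B=21 C=29] open={R1}
Step 4: cancel R1 -> on_hand[A=24 B=21 C=31] avail[A=24 B=21 C=31] open={}
Step 5: reserve R3 A 5 -> on_hand[A=24 B=21 C=31] avail[A=19 B=21 C=31] open={R3}
Step 6: cancel R3 -> on_hand[A=24 B=21 C=31] avail[A=24 B=21 C=31] open={}
Step 7: reserve R4 B 1 -> on_hand[A=24 B=21 C=31] avail[A=24 B=20 C=31] open={R4}
Step 8: reserve R5 C 8 -> on_hand[A=24 B=21 C=31] avail[A=24 B=20 C=23] open={R4,R5}
Step 9: reserve R6 C 4 -> on_hand[A=24 B=21 C=31] avail[A=24 B=20 C=19] open={R4,R5,R6}
Step 10: cancel R6 -> on_hand[A=24 B=21 C=31] avail[A=24 B=20 C=23] open={R4,R5}
Step 11: cancel R4 -> on_hand[A=24 B=21 C=31] avail[A=24 B=21 C=23] open={R5}
Open reservations: ['R5'] -> 1

Answer: 1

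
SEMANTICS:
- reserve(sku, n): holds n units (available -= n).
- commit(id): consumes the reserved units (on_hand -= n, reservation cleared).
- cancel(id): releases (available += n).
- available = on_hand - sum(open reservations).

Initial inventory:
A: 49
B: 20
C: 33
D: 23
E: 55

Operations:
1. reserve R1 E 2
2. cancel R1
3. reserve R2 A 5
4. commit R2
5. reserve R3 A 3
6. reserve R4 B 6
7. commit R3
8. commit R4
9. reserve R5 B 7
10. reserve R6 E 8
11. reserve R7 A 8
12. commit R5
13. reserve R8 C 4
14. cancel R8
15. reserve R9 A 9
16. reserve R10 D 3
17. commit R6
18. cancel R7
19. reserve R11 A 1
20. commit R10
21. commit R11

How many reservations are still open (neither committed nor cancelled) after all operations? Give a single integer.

Step 1: reserve R1 E 2 -> on_hand[A=49 B=20 C=33 D=23 E=55] avail[A=49 B=20 C=33 D=23 E=53] open={R1}
Step 2: cancel R1 -> on_hand[A=49 B=20 C=33 D=23 E=55] avail[A=49 B=20 C=33 D=23 E=55] open={}
Step 3: reserve R2 A 5 -> on_hand[A=49 B=20 C=33 D=23 E=55] avail[A=44 B=20 C=33 D=23 E=55] open={R2}
Step 4: commit R2 -> on_hand[A=44 B=20 C=33 D=23 E=55] avail[A=44 B=20 C=33 D=23 E=55] open={}
Step 5: reserve R3 A 3 -> on_hand[A=44 B=20 C=33 D=23 E=55] avail[A=41 B=20 C=33 D=23 E=55] open={R3}
Step 6: reserve R4 B 6 -> on_hand[A=44 B=20 C=33 D=23 E=55] avail[A=41 B=14 C=33 D=23 E=55] open={R3,R4}
Step 7: commit R3 -> on_hand[A=41 B=20 C=33 D=23 E=55] avail[A=41 B=14 C=33 D=23 E=55] open={R4}
Step 8: commit R4 -> on_hand[A=41 B=14 C=33 D=23 E=55] avail[A=41 B=14 C=33 D=23 E=55] open={}
Step 9: reserve R5 B 7 -> on_hand[A=41 B=14 C=33 D=23 E=55] avail[A=41 B=7 C=33 D=23 E=55] open={R5}
Step 10: reserve R6 E 8 -> on_hand[A=41 B=14 C=33 D=23 E=55] avail[A=41 B=7 C=33 D=23 E=47] open={R5,R6}
Step 11: reserve R7 A 8 -> on_hand[A=41 B=14 C=33 D=23 E=55] avail[A=33 B=7 C=33 D=23 E=47] open={R5,R6,R7}
Step 12: commit R5 -> on_hand[A=41 B=7 C=33 D=23 E=55] avail[A=33 B=7 C=33 D=23 E=47] open={R6,R7}
Step 13: reserve R8 C 4 -> on_hand[A=41 B=7 C=33 D=23 E=55] avail[A=33 B=7 C=29 D=23 E=47] open={R6,R7,R8}
Step 14: cancel R8 -> on_hand[A=41 B=7 C=33 D=23 E=55] avail[A=33 B=7 C=33 D=23 E=47] open={R6,R7}
Step 15: reserve R9 A 9 -> on_hand[A=41 B=7 C=33 D=23 E=55] avail[A=24 B=7 C=33 D=23 E=47] open={R6,R7,R9}
Step 16: reserve R10 D 3 -> on_hand[A=41 B=7 C=33 D=23 E=55] avail[A=24 B=7 C=33 D=20 E=47] open={R10,R6,R7,R9}
Step 17: commit R6 -> on_hand[A=41 B=7 C=33 D=23 E=47] avail[A=24 B=7 C=33 D=20 E=47] open={R10,R7,R9}
Step 18: cancel R7 -> on_hand[A=41 B=7 C=33 D=23 E=47] avail[A=32 B=7 C=33 D=20 E=47] open={R10,R9}
Step 19: reserve R11 A 1 -> on_hand[A=41 B=7 C=33 D=23 E=47] avail[A=31 B=7 C=33 D=20 E=47] open={R10,R11,R9}
Step 20: commit R10 -> on_hand[A=41 B=7 C=33 D=20 E=47] avail[A=31 B=7 C=33 D=20 E=47] open={R11,R9}
Step 21: commit R11 -> on_hand[A=40 B=7 C=33 D=20 E=47] avail[A=31 B=7 C=33 D=20 E=47] open={R9}
Open reservations: ['R9'] -> 1

Answer: 1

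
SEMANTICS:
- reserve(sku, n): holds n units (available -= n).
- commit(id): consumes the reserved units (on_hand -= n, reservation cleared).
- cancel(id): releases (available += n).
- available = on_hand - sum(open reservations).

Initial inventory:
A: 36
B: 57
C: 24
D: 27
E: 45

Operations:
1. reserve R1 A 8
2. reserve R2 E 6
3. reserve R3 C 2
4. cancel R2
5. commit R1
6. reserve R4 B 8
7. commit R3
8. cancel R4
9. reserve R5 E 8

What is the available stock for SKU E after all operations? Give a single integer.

Step 1: reserve R1 A 8 -> on_hand[A=36 B=57 C=24 D=27 E=45] avail[A=28 B=57 C=24 D=27 E=45] open={R1}
Step 2: reserve R2 E 6 -> on_hand[A=36 B=57 C=24 D=27 E=45] avail[A=28 B=57 C=24 D=27 E=39] open={R1,R2}
Step 3: reserve R3 C 2 -> on_hand[A=36 B=57 C=24 D=27 E=45] avail[A=28 B=57 C=22 D=27 E=39] open={R1,R2,R3}
Step 4: cancel R2 -> on_hand[A=36 B=57 C=24 D=27 E=45] avail[A=28 B=57 C=22 D=27 E=45] open={R1,R3}
Step 5: commit R1 -> on_hand[A=28 B=57 C=24 D=27 E=45] avail[A=28 B=57 C=22 D=27 E=45] open={R3}
Step 6: reserve R4 B 8 -> on_hand[A=28 B=57 C=24 D=27 E=45] avail[A=28 B=49 C=22 D=27 E=45] open={R3,R4}
Step 7: commit R3 -> on_hand[A=28 B=57 C=22 D=27 E=45] avail[A=28 B=49 C=22 D=27 E=45] open={R4}
Step 8: cancel R4 -> on_hand[A=28 B=57 C=22 D=27 E=45] avail[A=28 B=57 C=22 D=27 E=45] open={}
Step 9: reserve R5 E 8 -> on_hand[A=28 B=57 C=22 D=27 E=45] avail[A=28 B=57 C=22 D=27 E=37] open={R5}
Final available[E] = 37

Answer: 37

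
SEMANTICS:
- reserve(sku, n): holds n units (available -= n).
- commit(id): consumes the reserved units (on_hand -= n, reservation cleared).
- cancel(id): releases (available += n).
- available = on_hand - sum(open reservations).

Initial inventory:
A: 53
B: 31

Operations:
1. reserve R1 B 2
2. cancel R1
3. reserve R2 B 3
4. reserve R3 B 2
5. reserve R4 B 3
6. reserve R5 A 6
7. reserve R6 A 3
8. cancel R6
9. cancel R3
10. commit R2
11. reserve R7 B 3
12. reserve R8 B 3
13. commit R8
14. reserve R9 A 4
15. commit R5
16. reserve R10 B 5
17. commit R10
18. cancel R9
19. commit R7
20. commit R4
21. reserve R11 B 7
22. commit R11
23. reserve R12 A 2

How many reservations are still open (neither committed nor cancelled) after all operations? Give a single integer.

Answer: 1

Derivation:
Step 1: reserve R1 B 2 -> on_hand[A=53 B=31] avail[A=53 B=29] open={R1}
Step 2: cancel R1 -> on_hand[A=53 B=31] avail[A=53 B=31] open={}
Step 3: reserve R2 B 3 -> on_hand[A=53 B=31] avail[A=53 B=28] open={R2}
Step 4: reserve R3 B 2 -> on_hand[A=53 B=31] avail[A=53 B=26] open={R2,R3}
Step 5: reserve R4 B 3 -> on_hand[A=53 B=31] avail[A=53 B=23] open={R2,R3,R4}
Step 6: reserve R5 A 6 -> on_hand[A=53 B=31] avail[A=47 B=23] open={R2,R3,R4,R5}
Step 7: reserve R6 A 3 -> on_hand[A=53 B=31] avail[A=44 B=23] open={R2,R3,R4,R5,R6}
Step 8: cancel R6 -> on_hand[A=53 B=31] avail[A=47 B=23] open={R2,R3,R4,R5}
Step 9: cancel R3 -> on_hand[A=53 B=31] avail[A=47 B=25] open={R2,R4,R5}
Step 10: commit R2 -> on_hand[A=53 B=28] avail[A=47 B=25] open={R4,R5}
Step 11: reserve R7 B 3 -> on_hand[A=53 B=28] avail[A=47 B=22] open={R4,R5,R7}
Step 12: reserve R8 B 3 -> on_hand[A=53 B=28] avail[A=47 B=19] open={R4,R5,R7,R8}
Step 13: commit R8 -> on_hand[A=53 B=25] avail[A=47 B=19] open={R4,R5,R7}
Step 14: reserve R9 A 4 -> on_hand[A=53 B=25] avail[A=43 B=19] open={R4,R5,R7,R9}
Step 15: commit R5 -> on_hand[A=47 B=25] avail[A=43 B=19] open={R4,R7,R9}
Step 16: reserve R10 B 5 -> on_hand[A=47 B=25] avail[A=43 B=14] open={R10,R4,R7,R9}
Step 17: commit R10 -> on_hand[A=47 B=20] avail[A=43 B=14] open={R4,R7,R9}
Step 18: cancel R9 -> on_hand[A=47 B=20] avail[A=47 B=14] open={R4,R7}
Step 19: commit R7 -> on_hand[A=47 B=17] avail[A=47 B=14] open={R4}
Step 20: commit R4 -> on_hand[A=47 B=14] avail[A=47 B=14] open={}
Step 21: reserve R11 B 7 -> on_hand[A=47 B=14] avail[A=47 B=7] open={R11}
Step 22: commit R11 -> on_hand[A=47 B=7] avail[A=47 B=7] open={}
Step 23: reserve R12 A 2 -> on_hand[A=47 B=7] avail[A=45 B=7] open={R12}
Open reservations: ['R12'] -> 1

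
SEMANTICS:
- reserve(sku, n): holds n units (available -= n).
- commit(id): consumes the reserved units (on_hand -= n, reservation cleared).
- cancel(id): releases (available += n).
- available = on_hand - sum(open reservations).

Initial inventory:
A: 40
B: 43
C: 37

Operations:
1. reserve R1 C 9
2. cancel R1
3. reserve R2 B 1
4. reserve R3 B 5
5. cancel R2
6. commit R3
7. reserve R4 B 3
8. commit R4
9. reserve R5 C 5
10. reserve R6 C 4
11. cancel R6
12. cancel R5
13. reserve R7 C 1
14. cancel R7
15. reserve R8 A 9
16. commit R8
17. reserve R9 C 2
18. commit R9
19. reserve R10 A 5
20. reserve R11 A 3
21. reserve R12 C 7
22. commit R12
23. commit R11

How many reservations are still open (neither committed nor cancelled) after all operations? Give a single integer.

Answer: 1

Derivation:
Step 1: reserve R1 C 9 -> on_hand[A=40 B=43 C=37] avail[A=40 B=43 C=28] open={R1}
Step 2: cancel R1 -> on_hand[A=40 B=43 C=37] avail[A=40 B=43 C=37] open={}
Step 3: reserve R2 B 1 -> on_hand[A=40 B=43 C=37] avail[A=40 B=42 C=37] open={R2}
Step 4: reserve R3 B 5 -> on_hand[A=40 B=43 C=37] avail[A=40 B=37 C=37] open={R2,R3}
Step 5: cancel R2 -> on_hand[A=40 B=43 C=37] avail[A=40 B=38 C=37] open={R3}
Step 6: commit R3 -> on_hand[A=40 B=38 C=37] avail[A=40 B=38 C=37] open={}
Step 7: reserve R4 B 3 -> on_hand[A=40 B=38 C=37] avail[A=40 B=35 C=37] open={R4}
Step 8: commit R4 -> on_hand[A=40 B=35 C=37] avail[A=40 B=35 C=37] open={}
Step 9: reserve R5 C 5 -> on_hand[A=40 B=35 C=37] avail[A=40 B=35 C=32] open={R5}
Step 10: reserve R6 C 4 -> on_hand[A=40 B=35 C=37] avail[A=40 B=35 C=28] open={R5,R6}
Step 11: cancel R6 -> on_hand[A=40 B=35 C=37] avail[A=40 B=35 C=32] open={R5}
Step 12: cancel R5 -> on_hand[A=40 B=35 C=37] avail[A=40 B=35 C=37] open={}
Step 13: reserve R7 C 1 -> on_hand[A=40 B=35 C=37] avail[A=40 B=35 C=36] open={R7}
Step 14: cancel R7 -> on_hand[A=40 B=35 C=37] avail[A=40 B=35 C=37] open={}
Step 15: reserve R8 A 9 -> on_hand[A=40 B=35 C=37] avail[A=31 B=35 C=37] open={R8}
Step 16: commit R8 -> on_hand[A=31 B=35 C=37] avail[A=31 B=35 C=37] open={}
Step 17: reserve R9 C 2 -> on_hand[A=31 B=35 C=37] avail[A=31 B=35 C=35] open={R9}
Step 18: commit R9 -> on_hand[A=31 B=35 C=35] avail[A=31 B=35 C=35] open={}
Step 19: reserve R10 A 5 -> on_hand[A=31 B=35 C=35] avail[A=26 B=35 C=35] open={R10}
Step 20: reserve R11 A 3 -> on_hand[A=31 B=35 C=35] avail[A=23 B=35 C=35] open={R10,R11}
Step 21: reserve R12 C 7 -> on_hand[A=31 B=35 C=35] avail[A=23 B=35 C=28] open={R10,R11,R12}
Step 22: commit R12 -> on_hand[A=31 B=35 C=28] avail[A=23 B=35 C=28] open={R10,R11}
Step 23: commit R11 -> on_hand[A=28 B=35 C=28] avail[A=23 B=35 C=28] open={R10}
Open reservations: ['R10'] -> 1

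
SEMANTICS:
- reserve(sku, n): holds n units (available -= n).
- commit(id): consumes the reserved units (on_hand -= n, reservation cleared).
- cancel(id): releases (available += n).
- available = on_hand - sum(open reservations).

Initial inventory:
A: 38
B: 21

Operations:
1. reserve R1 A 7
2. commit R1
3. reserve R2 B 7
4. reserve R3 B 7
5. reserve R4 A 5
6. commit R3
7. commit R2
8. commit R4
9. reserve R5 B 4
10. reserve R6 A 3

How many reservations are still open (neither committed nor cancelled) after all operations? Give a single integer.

Answer: 2

Derivation:
Step 1: reserve R1 A 7 -> on_hand[A=38 B=21] avail[A=31 B=21] open={R1}
Step 2: commit R1 -> on_hand[A=31 B=21] avail[A=31 B=21] open={}
Step 3: reserve R2 B 7 -> on_hand[A=31 B=21] avail[A=31 B=14] open={R2}
Step 4: reserve R3 B 7 -> on_hand[A=31 B=21] avail[A=31 B=7] open={R2,R3}
Step 5: reserve R4 A 5 -> on_hand[A=31 B=21] avail[A=26 B=7] open={R2,R3,R4}
Step 6: commit R3 -> on_hand[A=31 B=14] avail[A=26 B=7] open={R2,R4}
Step 7: commit R2 -> on_hand[A=31 B=7] avail[A=26 B=7] open={R4}
Step 8: commit R4 -> on_hand[A=26 B=7] avail[A=26 B=7] open={}
Step 9: reserve R5 B 4 -> on_hand[A=26 B=7] avail[A=26 B=3] open={R5}
Step 10: reserve R6 A 3 -> on_hand[A=26 B=7] avail[A=23 B=3] open={R5,R6}
Open reservations: ['R5', 'R6'] -> 2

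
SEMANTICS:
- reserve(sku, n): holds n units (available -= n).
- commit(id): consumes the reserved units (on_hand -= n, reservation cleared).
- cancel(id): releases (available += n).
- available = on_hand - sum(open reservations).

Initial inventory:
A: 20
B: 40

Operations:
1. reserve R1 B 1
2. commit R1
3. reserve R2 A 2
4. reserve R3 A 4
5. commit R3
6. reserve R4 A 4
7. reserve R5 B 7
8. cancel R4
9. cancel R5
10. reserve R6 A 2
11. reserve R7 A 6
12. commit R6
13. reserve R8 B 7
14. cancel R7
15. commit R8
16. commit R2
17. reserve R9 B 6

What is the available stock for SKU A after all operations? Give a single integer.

Step 1: reserve R1 B 1 -> on_hand[A=20 B=40] avail[A=20 B=39] open={R1}
Step 2: commit R1 -> on_hand[A=20 B=39] avail[A=20 B=39] open={}
Step 3: reserve R2 A 2 -> on_hand[A=20 B=39] avail[A=18 B=39] open={R2}
Step 4: reserve R3 A 4 -> on_hand[A=20 B=39] avail[A=14 B=39] open={R2,R3}
Step 5: commit R3 -> on_hand[A=16 B=39] avail[A=14 B=39] open={R2}
Step 6: reserve R4 A 4 -> on_hand[A=16 B=39] avail[A=10 B=39] open={R2,R4}
Step 7: reserve R5 B 7 -> on_hand[A=16 B=39] avail[A=10 B=32] open={R2,R4,R5}
Step 8: cancel R4 -> on_hand[A=16 B=39] avail[A=14 B=32] open={R2,R5}
Step 9: cancel R5 -> on_hand[A=16 B=39] avail[A=14 B=39] open={R2}
Step 10: reserve R6 A 2 -> on_hand[A=16 B=39] avail[A=12 B=39] open={R2,R6}
Step 11: reserve R7 A 6 -> on_hand[A=16 B=39] avail[A=6 B=39] open={R2,R6,R7}
Step 12: commit R6 -> on_hand[A=14 B=39] avail[A=6 B=39] open={R2,R7}
Step 13: reserve R8 B 7 -> on_hand[A=14 B=39] avail[A=6 B=32] open={R2,R7,R8}
Step 14: cancel R7 -> on_hand[A=14 B=39] avail[A=12 B=32] open={R2,R8}
Step 15: commit R8 -> on_hand[A=14 B=32] avail[A=12 B=32] open={R2}
Step 16: commit R2 -> on_hand[A=12 B=32] avail[A=12 B=32] open={}
Step 17: reserve R9 B 6 -> on_hand[A=12 B=32] avail[A=12 B=26] open={R9}
Final available[A] = 12

Answer: 12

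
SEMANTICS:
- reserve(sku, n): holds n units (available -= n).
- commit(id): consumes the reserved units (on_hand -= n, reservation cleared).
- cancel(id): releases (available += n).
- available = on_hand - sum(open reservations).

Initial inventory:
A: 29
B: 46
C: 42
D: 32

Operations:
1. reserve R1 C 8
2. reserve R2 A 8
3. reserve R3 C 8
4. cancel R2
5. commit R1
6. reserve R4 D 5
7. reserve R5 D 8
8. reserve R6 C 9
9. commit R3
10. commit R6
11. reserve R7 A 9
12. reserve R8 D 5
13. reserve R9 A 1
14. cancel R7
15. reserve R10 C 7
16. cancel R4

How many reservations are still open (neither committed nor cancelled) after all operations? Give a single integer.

Step 1: reserve R1 C 8 -> on_hand[A=29 B=46 C=42 D=32] avail[A=29 B=46 C=34 D=32] open={R1}
Step 2: reserve R2 A 8 -> on_hand[A=29 B=46 C=42 D=32] avail[A=21 B=46 C=34 D=32] open={R1,R2}
Step 3: reserve R3 C 8 -> on_hand[A=29 B=46 C=42 D=32] avail[A=21 B=46 C=26 D=32] open={R1,R2,R3}
Step 4: cancel R2 -> on_hand[A=29 B=46 C=42 D=32] avail[A=29 B=46 C=26 D=32] open={R1,R3}
Step 5: commit R1 -> on_hand[A=29 B=46 C=34 D=32] avail[A=29 B=46 C=26 D=32] open={R3}
Step 6: reserve R4 D 5 -> on_hand[A=29 B=46 C=34 D=32] avail[A=29 B=46 C=26 D=27] open={R3,R4}
Step 7: reserve R5 D 8 -> on_hand[A=29 B=46 C=34 D=32] avail[A=29 B=46 C=26 D=19] open={R3,R4,R5}
Step 8: reserve R6 C 9 -> on_hand[A=29 B=46 C=34 D=32] avail[A=29 B=46 C=17 D=19] open={R3,R4,R5,R6}
Step 9: commit R3 -> on_hand[A=29 B=46 C=26 D=32] avail[A=29 B=46 C=17 D=19] open={R4,R5,R6}
Step 10: commit R6 -> on_hand[A=29 B=46 C=17 D=32] avail[A=29 B=46 C=17 D=19] open={R4,R5}
Step 11: reserve R7 A 9 -> on_hand[A=29 B=46 C=17 D=32] avail[A=20 B=46 C=17 D=19] open={R4,R5,R7}
Step 12: reserve R8 D 5 -> on_hand[A=29 B=46 C=17 D=32] avail[A=20 B=46 C=17 D=14] open={R4,R5,R7,R8}
Step 13: reserve R9 A 1 -> on_hand[A=29 B=46 C=17 D=32] avail[A=19 B=46 C=17 D=14] open={R4,R5,R7,R8,R9}
Step 14: cancel R7 -> on_hand[A=29 B=46 C=17 D=32] avail[A=28 B=46 C=17 D=14] open={R4,R5,R8,R9}
Step 15: reserve R10 C 7 -> on_hand[A=29 B=46 C=17 D=32] avail[A=28 B=46 C=10 D=14] open={R10,R4,R5,R8,R9}
Step 16: cancel R4 -> on_hand[A=29 B=46 C=17 D=32] avail[A=28 B=46 C=10 D=19] open={R10,R5,R8,R9}
Open reservations: ['R10', 'R5', 'R8', 'R9'] -> 4

Answer: 4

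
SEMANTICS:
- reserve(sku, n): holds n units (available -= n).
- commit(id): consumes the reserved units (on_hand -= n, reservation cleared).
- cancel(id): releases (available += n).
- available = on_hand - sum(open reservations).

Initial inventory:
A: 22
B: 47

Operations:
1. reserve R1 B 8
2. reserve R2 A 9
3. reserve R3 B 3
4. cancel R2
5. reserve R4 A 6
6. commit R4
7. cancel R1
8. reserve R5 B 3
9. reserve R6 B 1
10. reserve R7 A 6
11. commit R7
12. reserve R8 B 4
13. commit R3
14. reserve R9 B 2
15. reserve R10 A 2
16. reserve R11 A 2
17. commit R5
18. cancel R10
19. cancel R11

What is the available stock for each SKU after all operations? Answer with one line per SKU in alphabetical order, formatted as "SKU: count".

Step 1: reserve R1 B 8 -> on_hand[A=22 B=47] avail[A=22 B=39] open={R1}
Step 2: reserve R2 A 9 -> on_hand[A=22 B=47] avail[A=13 B=39] open={R1,R2}
Step 3: reserve R3 B 3 -> on_hand[A=22 B=47] avail[A=13 B=36] open={R1,R2,R3}
Step 4: cancel R2 -> on_hand[A=22 B=47] avail[A=22 B=36] open={R1,R3}
Step 5: reserve R4 A 6 -> on_hand[A=22 B=47] avail[A=16 B=36] open={R1,R3,R4}
Step 6: commit R4 -> on_hand[A=16 B=47] avail[A=16 B=36] open={R1,R3}
Step 7: cancel R1 -> on_hand[A=16 B=47] avail[A=16 B=44] open={R3}
Step 8: reserve R5 B 3 -> on_hand[A=16 B=47] avail[A=16 B=41] open={R3,R5}
Step 9: reserve R6 B 1 -> on_hand[A=16 B=47] avail[A=16 B=40] open={R3,R5,R6}
Step 10: reserve R7 A 6 -> on_hand[A=16 B=47] avail[A=10 B=40] open={R3,R5,R6,R7}
Step 11: commit R7 -> on_hand[A=10 B=47] avail[A=10 B=40] open={R3,R5,R6}
Step 12: reserve R8 B 4 -> on_hand[A=10 B=47] avail[A=10 B=36] open={R3,R5,R6,R8}
Step 13: commit R3 -> on_hand[A=10 B=44] avail[A=10 B=36] open={R5,R6,R8}
Step 14: reserve R9 B 2 -> on_hand[A=10 B=44] avail[A=10 B=34] open={R5,R6,R8,R9}
Step 15: reserve R10 A 2 -> on_hand[A=10 B=44] avail[A=8 B=34] open={R10,R5,R6,R8,R9}
Step 16: reserve R11 A 2 -> on_hand[A=10 B=44] avail[A=6 B=34] open={R10,R11,R5,R6,R8,R9}
Step 17: commit R5 -> on_hand[A=10 B=41] avail[A=6 B=34] open={R10,R11,R6,R8,R9}
Step 18: cancel R10 -> on_hand[A=10 B=41] avail[A=8 B=34] open={R11,R6,R8,R9}
Step 19: cancel R11 -> on_hand[A=10 B=41] avail[A=10 B=34] open={R6,R8,R9}

Answer: A: 10
B: 34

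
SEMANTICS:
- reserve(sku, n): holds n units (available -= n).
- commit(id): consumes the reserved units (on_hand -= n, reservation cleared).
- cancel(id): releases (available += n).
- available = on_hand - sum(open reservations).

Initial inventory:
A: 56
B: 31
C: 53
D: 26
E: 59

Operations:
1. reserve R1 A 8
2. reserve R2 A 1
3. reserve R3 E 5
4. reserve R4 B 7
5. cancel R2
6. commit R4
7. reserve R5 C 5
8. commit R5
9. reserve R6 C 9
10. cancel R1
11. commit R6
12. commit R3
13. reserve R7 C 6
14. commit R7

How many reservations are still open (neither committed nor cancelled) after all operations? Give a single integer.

Answer: 0

Derivation:
Step 1: reserve R1 A 8 -> on_hand[A=56 B=31 C=53 D=26 E=59] avail[A=48 B=31 C=53 D=26 E=59] open={R1}
Step 2: reserve R2 A 1 -> on_hand[A=56 B=31 C=53 D=26 E=59] avail[A=47 B=31 C=53 D=26 E=59] open={R1,R2}
Step 3: reserve R3 E 5 -> on_hand[A=56 B=31 C=53 D=26 E=59] avail[A=47 B=31 C=53 D=26 E=54] open={R1,R2,R3}
Step 4: reserve R4 B 7 -> on_hand[A=56 B=31 C=53 D=26 E=59] avail[A=47 B=24 C=53 D=26 E=54] open={R1,R2,R3,R4}
Step 5: cancel R2 -> on_hand[A=56 B=31 C=53 D=26 E=59] avail[A=48 B=24 C=53 D=26 E=54] open={R1,R3,R4}
Step 6: commit R4 -> on_hand[A=56 B=24 C=53 D=26 E=59] avail[A=48 B=24 C=53 D=26 E=54] open={R1,R3}
Step 7: reserve R5 C 5 -> on_hand[A=56 B=24 C=53 D=26 E=59] avail[A=48 B=24 C=48 D=26 E=54] open={R1,R3,R5}
Step 8: commit R5 -> on_hand[A=56 B=24 C=48 D=26 E=59] avail[A=48 B=24 C=48 D=26 E=54] open={R1,R3}
Step 9: reserve R6 C 9 -> on_hand[A=56 B=24 C=48 D=26 E=59] avail[A=48 B=24 C=39 D=26 E=54] open={R1,R3,R6}
Step 10: cancel R1 -> on_hand[A=56 B=24 C=48 D=26 E=59] avail[A=56 B=24 C=39 D=26 E=54] open={R3,R6}
Step 11: commit R6 -> on_hand[A=56 B=24 C=39 D=26 E=59] avail[A=56 B=24 C=39 D=26 E=54] open={R3}
Step 12: commit R3 -> on_hand[A=56 B=24 C=39 D=26 E=54] avail[A=56 B=24 C=39 D=26 E=54] open={}
Step 13: reserve R7 C 6 -> on_hand[A=56 B=24 C=39 D=26 E=54] avail[A=56 B=24 C=33 D=26 E=54] open={R7}
Step 14: commit R7 -> on_hand[A=56 B=24 C=33 D=26 E=54] avail[A=56 B=24 C=33 D=26 E=54] open={}
Open reservations: [] -> 0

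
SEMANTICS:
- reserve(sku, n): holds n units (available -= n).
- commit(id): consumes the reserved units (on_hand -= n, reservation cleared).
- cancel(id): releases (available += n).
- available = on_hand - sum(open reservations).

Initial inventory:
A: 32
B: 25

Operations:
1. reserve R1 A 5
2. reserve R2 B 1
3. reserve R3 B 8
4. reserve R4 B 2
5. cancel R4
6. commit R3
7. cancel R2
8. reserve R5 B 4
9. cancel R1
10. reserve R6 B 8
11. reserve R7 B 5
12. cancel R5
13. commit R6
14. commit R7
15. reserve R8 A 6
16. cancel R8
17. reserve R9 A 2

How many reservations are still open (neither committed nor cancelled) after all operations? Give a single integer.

Step 1: reserve R1 A 5 -> on_hand[A=32 B=25] avail[A=27 B=25] open={R1}
Step 2: reserve R2 B 1 -> on_hand[A=32 B=25] avail[A=27 B=24] open={R1,R2}
Step 3: reserve R3 B 8 -> on_hand[A=32 B=25] avail[A=27 B=16] open={R1,R2,R3}
Step 4: reserve R4 B 2 -> on_hand[A=32 B=25] avail[A=27 B=14] open={R1,R2,R3,R4}
Step 5: cancel R4 -> on_hand[A=32 B=25] avail[A=27 B=16] open={R1,R2,R3}
Step 6: commit R3 -> on_hand[A=32 B=17] avail[A=27 B=16] open={R1,R2}
Step 7: cancel R2 -> on_hand[A=32 B=17] avail[A=27 B=17] open={R1}
Step 8: reserve R5 B 4 -> on_hand[A=32 B=17] avail[A=27 B=13] open={R1,R5}
Step 9: cancel R1 -> on_hand[A=32 B=17] avail[A=32 B=13] open={R5}
Step 10: reserve R6 B 8 -> on_hand[A=32 B=17] avail[A=32 B=5] open={R5,R6}
Step 11: reserve R7 B 5 -> on_hand[A=32 B=17] avail[A=32 B=0] open={R5,R6,R7}
Step 12: cancel R5 -> on_hand[A=32 B=17] avail[A=32 B=4] open={R6,R7}
Step 13: commit R6 -> on_hand[A=32 B=9] avail[A=32 B=4] open={R7}
Step 14: commit R7 -> on_hand[A=32 B=4] avail[A=32 B=4] open={}
Step 15: reserve R8 A 6 -> on_hand[A=32 B=4] avail[A=26 B=4] open={R8}
Step 16: cancel R8 -> on_hand[A=32 B=4] avail[A=32 B=4] open={}
Step 17: reserve R9 A 2 -> on_hand[A=32 B=4] avail[A=30 B=4] open={R9}
Open reservations: ['R9'] -> 1

Answer: 1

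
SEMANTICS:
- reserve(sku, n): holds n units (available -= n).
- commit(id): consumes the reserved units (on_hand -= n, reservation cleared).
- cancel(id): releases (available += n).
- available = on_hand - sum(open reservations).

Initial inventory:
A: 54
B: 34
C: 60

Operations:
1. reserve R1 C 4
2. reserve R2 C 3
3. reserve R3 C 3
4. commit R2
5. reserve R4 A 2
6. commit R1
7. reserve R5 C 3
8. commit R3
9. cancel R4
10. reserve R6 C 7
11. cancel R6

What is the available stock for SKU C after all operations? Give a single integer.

Answer: 47

Derivation:
Step 1: reserve R1 C 4 -> on_hand[A=54 B=34 C=60] avail[A=54 B=34 C=56] open={R1}
Step 2: reserve R2 C 3 -> on_hand[A=54 B=34 C=60] avail[A=54 B=34 C=53] open={R1,R2}
Step 3: reserve R3 C 3 -> on_hand[A=54 B=34 C=60] avail[A=54 B=34 C=50] open={R1,R2,R3}
Step 4: commit R2 -> on_hand[A=54 B=34 C=57] avail[A=54 B=34 C=50] open={R1,R3}
Step 5: reserve R4 A 2 -> on_hand[A=54 B=34 C=57] avail[A=52 B=34 C=50] open={R1,R3,R4}
Step 6: commit R1 -> on_hand[A=54 B=34 C=53] avail[A=52 B=34 C=50] open={R3,R4}
Step 7: reserve R5 C 3 -> on_hand[A=54 B=34 C=53] avail[A=52 B=34 C=47] open={R3,R4,R5}
Step 8: commit R3 -> on_hand[A=54 B=34 C=50] avail[A=52 B=34 C=47] open={R4,R5}
Step 9: cancel R4 -> on_hand[A=54 B=34 C=50] avail[A=54 B=34 C=47] open={R5}
Step 10: reserve R6 C 7 -> on_hand[A=54 B=34 C=50] avail[A=54 B=34 C=40] open={R5,R6}
Step 11: cancel R6 -> on_hand[A=54 B=34 C=50] avail[A=54 B=34 C=47] open={R5}
Final available[C] = 47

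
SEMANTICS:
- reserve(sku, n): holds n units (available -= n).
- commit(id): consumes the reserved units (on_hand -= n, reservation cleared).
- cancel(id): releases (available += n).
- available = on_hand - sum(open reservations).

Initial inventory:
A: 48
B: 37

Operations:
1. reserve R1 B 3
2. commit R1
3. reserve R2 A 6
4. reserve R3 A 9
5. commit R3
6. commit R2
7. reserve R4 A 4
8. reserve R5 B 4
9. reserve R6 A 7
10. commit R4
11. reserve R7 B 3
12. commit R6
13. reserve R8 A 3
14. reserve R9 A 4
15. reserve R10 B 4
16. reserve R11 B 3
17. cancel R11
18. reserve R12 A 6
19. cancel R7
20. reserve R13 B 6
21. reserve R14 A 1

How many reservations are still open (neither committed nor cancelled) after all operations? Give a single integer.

Answer: 7

Derivation:
Step 1: reserve R1 B 3 -> on_hand[A=48 B=37] avail[A=48 B=34] open={R1}
Step 2: commit R1 -> on_hand[A=48 B=34] avail[A=48 B=34] open={}
Step 3: reserve R2 A 6 -> on_hand[A=48 B=34] avail[A=42 B=34] open={R2}
Step 4: reserve R3 A 9 -> on_hand[A=48 B=34] avail[A=33 B=34] open={R2,R3}
Step 5: commit R3 -> on_hand[A=39 B=34] avail[A=33 B=34] open={R2}
Step 6: commit R2 -> on_hand[A=33 B=34] avail[A=33 B=34] open={}
Step 7: reserve R4 A 4 -> on_hand[A=33 B=34] avail[A=29 B=34] open={R4}
Step 8: reserve R5 B 4 -> on_hand[A=33 B=34] avail[A=29 B=30] open={R4,R5}
Step 9: reserve R6 A 7 -> on_hand[A=33 B=34] avail[A=22 B=30] open={R4,R5,R6}
Step 10: commit R4 -> on_hand[A=29 B=34] avail[A=22 B=30] open={R5,R6}
Step 11: reserve R7 B 3 -> on_hand[A=29 B=34] avail[A=22 B=27] open={R5,R6,R7}
Step 12: commit R6 -> on_hand[A=22 B=34] avail[A=22 B=27] open={R5,R7}
Step 13: reserve R8 A 3 -> on_hand[A=22 B=34] avail[A=19 B=27] open={R5,R7,R8}
Step 14: reserve R9 A 4 -> on_hand[A=22 B=34] avail[A=15 B=27] open={R5,R7,R8,R9}
Step 15: reserve R10 B 4 -> on_hand[A=22 B=34] avail[A=15 B=23] open={R10,R5,R7,R8,R9}
Step 16: reserve R11 B 3 -> on_hand[A=22 B=34] avail[A=15 B=20] open={R10,R11,R5,R7,R8,R9}
Step 17: cancel R11 -> on_hand[A=22 B=34] avail[A=15 B=23] open={R10,R5,R7,R8,R9}
Step 18: reserve R12 A 6 -> on_hand[A=22 B=34] avail[A=9 B=23] open={R10,R12,R5,R7,R8,R9}
Step 19: cancel R7 -> on_hand[A=22 B=34] avail[A=9 B=26] open={R10,R12,R5,R8,R9}
Step 20: reserve R13 B 6 -> on_hand[A=22 B=34] avail[A=9 B=20] open={R10,R12,R13,R5,R8,R9}
Step 21: reserve R14 A 1 -> on_hand[A=22 B=34] avail[A=8 B=20] open={R10,R12,R13,R14,R5,R8,R9}
Open reservations: ['R10', 'R12', 'R13', 'R14', 'R5', 'R8', 'R9'] -> 7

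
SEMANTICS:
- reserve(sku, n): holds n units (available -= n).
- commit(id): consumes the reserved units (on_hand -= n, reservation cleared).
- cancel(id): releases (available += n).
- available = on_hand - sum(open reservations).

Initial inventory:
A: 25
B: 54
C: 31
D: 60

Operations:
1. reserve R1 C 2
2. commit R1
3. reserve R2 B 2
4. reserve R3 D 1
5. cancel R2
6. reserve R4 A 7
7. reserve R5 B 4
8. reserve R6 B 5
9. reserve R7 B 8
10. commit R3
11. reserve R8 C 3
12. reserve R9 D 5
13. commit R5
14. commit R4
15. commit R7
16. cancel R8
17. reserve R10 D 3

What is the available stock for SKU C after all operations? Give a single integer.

Answer: 29

Derivation:
Step 1: reserve R1 C 2 -> on_hand[A=25 B=54 C=31 D=60] avail[A=25 B=54 C=29 D=60] open={R1}
Step 2: commit R1 -> on_hand[A=25 B=54 C=29 D=60] avail[A=25 B=54 C=29 D=60] open={}
Step 3: reserve R2 B 2 -> on_hand[A=25 B=54 C=29 D=60] avail[A=25 B=52 C=29 D=60] open={R2}
Step 4: reserve R3 D 1 -> on_hand[A=25 B=54 C=29 D=60] avail[A=25 B=52 C=29 D=59] open={R2,R3}
Step 5: cancel R2 -> on_hand[A=25 B=54 C=29 D=60] avail[A=25 B=54 C=29 D=59] open={R3}
Step 6: reserve R4 A 7 -> on_hand[A=25 B=54 C=29 D=60] avail[A=18 B=54 C=29 D=59] open={R3,R4}
Step 7: reserve R5 B 4 -> on_hand[A=25 B=54 C=29 D=60] avail[A=18 B=50 C=29 D=59] open={R3,R4,R5}
Step 8: reserve R6 B 5 -> on_hand[A=25 B=54 C=29 D=60] avail[A=18 B=45 C=29 D=59] open={R3,R4,R5,R6}
Step 9: reserve R7 B 8 -> on_hand[A=25 B=54 C=29 D=60] avail[A=18 B=37 C=29 D=59] open={R3,R4,R5,R6,R7}
Step 10: commit R3 -> on_hand[A=25 B=54 C=29 D=59] avail[A=18 B=37 C=29 D=59] open={R4,R5,R6,R7}
Step 11: reserve R8 C 3 -> on_hand[A=25 B=54 C=29 D=59] avail[A=18 B=37 C=26 D=59] open={R4,R5,R6,R7,R8}
Step 12: reserve R9 D 5 -> on_hand[A=25 B=54 C=29 D=59] avail[A=18 B=37 C=26 D=54] open={R4,R5,R6,R7,R8,R9}
Step 13: commit R5 -> on_hand[A=25 B=50 C=29 D=59] avail[A=18 B=37 C=26 D=54] open={R4,R6,R7,R8,R9}
Step 14: commit R4 -> on_hand[A=18 B=50 C=29 D=59] avail[A=18 B=37 C=26 D=54] open={R6,R7,R8,R9}
Step 15: commit R7 -> on_hand[A=18 B=42 C=29 D=59] avail[A=18 B=37 C=26 D=54] open={R6,R8,R9}
Step 16: cancel R8 -> on_hand[A=18 B=42 C=29 D=59] avail[A=18 B=37 C=29 D=54] open={R6,R9}
Step 17: reserve R10 D 3 -> on_hand[A=18 B=42 C=29 D=59] avail[A=18 B=37 C=29 D=51] open={R10,R6,R9}
Final available[C] = 29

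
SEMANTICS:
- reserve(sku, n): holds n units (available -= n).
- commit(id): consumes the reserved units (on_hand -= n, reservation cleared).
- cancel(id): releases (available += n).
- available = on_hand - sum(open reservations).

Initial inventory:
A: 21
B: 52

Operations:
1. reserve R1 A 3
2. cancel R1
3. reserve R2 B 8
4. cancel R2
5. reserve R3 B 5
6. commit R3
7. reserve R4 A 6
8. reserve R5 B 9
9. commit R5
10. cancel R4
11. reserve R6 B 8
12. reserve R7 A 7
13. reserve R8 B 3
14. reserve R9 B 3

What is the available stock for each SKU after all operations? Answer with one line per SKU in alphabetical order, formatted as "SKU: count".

Answer: A: 14
B: 24

Derivation:
Step 1: reserve R1 A 3 -> on_hand[A=21 B=52] avail[A=18 B=52] open={R1}
Step 2: cancel R1 -> on_hand[A=21 B=52] avail[A=21 B=52] open={}
Step 3: reserve R2 B 8 -> on_hand[A=21 B=52] avail[A=21 B=44] open={R2}
Step 4: cancel R2 -> on_hand[A=21 B=52] avail[A=21 B=52] open={}
Step 5: reserve R3 B 5 -> on_hand[A=21 B=52] avail[A=21 B=47] open={R3}
Step 6: commit R3 -> on_hand[A=21 B=47] avail[A=21 B=47] open={}
Step 7: reserve R4 A 6 -> on_hand[A=21 B=47] avail[A=15 B=47] open={R4}
Step 8: reserve R5 B 9 -> on_hand[A=21 B=47] avail[A=15 B=38] open={R4,R5}
Step 9: commit R5 -> on_hand[A=21 B=38] avail[A=15 B=38] open={R4}
Step 10: cancel R4 -> on_hand[A=21 B=38] avail[A=21 B=38] open={}
Step 11: reserve R6 B 8 -> on_hand[A=21 B=38] avail[A=21 B=30] open={R6}
Step 12: reserve R7 A 7 -> on_hand[A=21 B=38] avail[A=14 B=30] open={R6,R7}
Step 13: reserve R8 B 3 -> on_hand[A=21 B=38] avail[A=14 B=27] open={R6,R7,R8}
Step 14: reserve R9 B 3 -> on_hand[A=21 B=38] avail[A=14 B=24] open={R6,R7,R8,R9}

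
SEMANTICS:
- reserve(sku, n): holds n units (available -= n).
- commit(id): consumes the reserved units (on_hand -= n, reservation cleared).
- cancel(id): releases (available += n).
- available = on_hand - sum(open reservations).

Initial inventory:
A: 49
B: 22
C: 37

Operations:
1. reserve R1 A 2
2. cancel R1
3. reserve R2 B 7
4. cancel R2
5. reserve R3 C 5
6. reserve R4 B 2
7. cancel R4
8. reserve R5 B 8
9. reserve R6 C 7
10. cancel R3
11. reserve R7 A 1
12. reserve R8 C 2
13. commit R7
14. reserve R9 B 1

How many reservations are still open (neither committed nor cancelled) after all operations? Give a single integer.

Step 1: reserve R1 A 2 -> on_hand[A=49 B=22 C=37] avail[A=47 B=22 C=37] open={R1}
Step 2: cancel R1 -> on_hand[A=49 B=22 C=37] avail[A=49 B=22 C=37] open={}
Step 3: reserve R2 B 7 -> on_hand[A=49 B=22 C=37] avail[A=49 B=15 C=37] open={R2}
Step 4: cancel R2 -> on_hand[A=49 B=22 C=37] avail[A=49 B=22 C=37] open={}
Step 5: reserve R3 C 5 -> on_hand[A=49 B=22 C=37] avail[A=49 B=22 C=32] open={R3}
Step 6: reserve R4 B 2 -> on_hand[A=49 B=22 C=37] avail[A=49 B=20 C=32] open={R3,R4}
Step 7: cancel R4 -> on_hand[A=49 B=22 C=37] avail[A=49 B=22 C=32] open={R3}
Step 8: reserve R5 B 8 -> on_hand[A=49 B=22 C=37] avail[A=49 B=14 C=32] open={R3,R5}
Step 9: reserve R6 C 7 -> on_hand[A=49 B=22 C=37] avail[A=49 B=14 C=25] open={R3,R5,R6}
Step 10: cancel R3 -> on_hand[A=49 B=22 C=37] avail[A=49 B=14 C=30] open={R5,R6}
Step 11: reserve R7 A 1 -> on_hand[A=49 B=22 C=37] avail[A=48 B=14 C=30] open={R5,R6,R7}
Step 12: reserve R8 C 2 -> on_hand[A=49 B=22 C=37] avail[A=48 B=14 C=28] open={R5,R6,R7,R8}
Step 13: commit R7 -> on_hand[A=48 B=22 C=37] avail[A=48 B=14 C=28] open={R5,R6,R8}
Step 14: reserve R9 B 1 -> on_hand[A=48 B=22 C=37] avail[A=48 B=13 C=28] open={R5,R6,R8,R9}
Open reservations: ['R5', 'R6', 'R8', 'R9'] -> 4

Answer: 4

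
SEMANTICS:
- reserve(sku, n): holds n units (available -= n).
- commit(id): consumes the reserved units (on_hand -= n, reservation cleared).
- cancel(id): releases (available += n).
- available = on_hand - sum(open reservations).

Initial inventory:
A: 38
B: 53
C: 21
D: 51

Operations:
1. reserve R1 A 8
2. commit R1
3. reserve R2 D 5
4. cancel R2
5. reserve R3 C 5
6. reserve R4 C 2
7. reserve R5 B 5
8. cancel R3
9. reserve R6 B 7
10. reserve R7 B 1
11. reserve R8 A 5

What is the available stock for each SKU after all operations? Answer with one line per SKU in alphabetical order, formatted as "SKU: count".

Answer: A: 25
B: 40
C: 19
D: 51

Derivation:
Step 1: reserve R1 A 8 -> on_hand[A=38 B=53 C=21 D=51] avail[A=30 B=53 C=21 D=51] open={R1}
Step 2: commit R1 -> on_hand[A=30 B=53 C=21 D=51] avail[A=30 B=53 C=21 D=51] open={}
Step 3: reserve R2 D 5 -> on_hand[A=30 B=53 C=21 D=51] avail[A=30 B=53 C=21 D=46] open={R2}
Step 4: cancel R2 -> on_hand[A=30 B=53 C=21 D=51] avail[A=30 B=53 C=21 D=51] open={}
Step 5: reserve R3 C 5 -> on_hand[A=30 B=53 C=21 D=51] avail[A=30 B=53 C=16 D=51] open={R3}
Step 6: reserve R4 C 2 -> on_hand[A=30 B=53 C=21 D=51] avail[A=30 B=53 C=14 D=51] open={R3,R4}
Step 7: reserve R5 B 5 -> on_hand[A=30 B=53 C=21 D=51] avail[A=30 B=48 C=14 D=51] open={R3,R4,R5}
Step 8: cancel R3 -> on_hand[A=30 B=53 C=21 D=51] avail[A=30 B=48 C=19 D=51] open={R4,R5}
Step 9: reserve R6 B 7 -> on_hand[A=30 B=53 C=21 D=51] avail[A=30 B=41 C=19 D=51] open={R4,R5,R6}
Step 10: reserve R7 B 1 -> on_hand[A=30 B=53 C=21 D=51] avail[A=30 B=40 C=19 D=51] open={R4,R5,R6,R7}
Step 11: reserve R8 A 5 -> on_hand[A=30 B=53 C=21 D=51] avail[A=25 B=40 C=19 D=51] open={R4,R5,R6,R7,R8}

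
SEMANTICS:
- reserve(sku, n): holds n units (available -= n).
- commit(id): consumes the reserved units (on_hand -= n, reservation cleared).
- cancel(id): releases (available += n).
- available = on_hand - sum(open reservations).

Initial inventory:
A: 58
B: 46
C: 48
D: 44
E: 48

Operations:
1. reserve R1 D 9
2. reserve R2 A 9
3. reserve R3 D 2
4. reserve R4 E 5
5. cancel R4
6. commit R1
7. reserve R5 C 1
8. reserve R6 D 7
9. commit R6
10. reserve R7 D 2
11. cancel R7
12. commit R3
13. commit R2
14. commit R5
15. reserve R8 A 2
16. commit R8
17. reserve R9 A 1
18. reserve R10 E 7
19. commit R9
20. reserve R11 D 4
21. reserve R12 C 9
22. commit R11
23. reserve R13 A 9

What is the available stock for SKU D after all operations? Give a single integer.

Answer: 22

Derivation:
Step 1: reserve R1 D 9 -> on_hand[A=58 B=46 C=48 D=44 E=48] avail[A=58 B=46 C=48 D=35 E=48] open={R1}
Step 2: reserve R2 A 9 -> on_hand[A=58 B=46 C=48 D=44 E=48] avail[A=49 B=46 C=48 D=35 E=48] open={R1,R2}
Step 3: reserve R3 D 2 -> on_hand[A=58 B=46 C=48 D=44 E=48] avail[A=49 B=46 C=48 D=33 E=48] open={R1,R2,R3}
Step 4: reserve R4 E 5 -> on_hand[A=58 B=46 C=48 D=44 E=48] avail[A=49 B=46 C=48 D=33 E=43] open={R1,R2,R3,R4}
Step 5: cancel R4 -> on_hand[A=58 B=46 C=48 D=44 E=48] avail[A=49 B=46 C=48 D=33 E=48] open={R1,R2,R3}
Step 6: commit R1 -> on_hand[A=58 B=46 C=48 D=35 E=48] avail[A=49 B=46 C=48 D=33 E=48] open={R2,R3}
Step 7: reserve R5 C 1 -> on_hand[A=58 B=46 C=48 D=35 E=48] avail[A=49 B=46 C=47 D=33 E=48] open={R2,R3,R5}
Step 8: reserve R6 D 7 -> on_hand[A=58 B=46 C=48 D=35 E=48] avail[A=49 B=46 C=47 D=26 E=48] open={R2,R3,R5,R6}
Step 9: commit R6 -> on_hand[A=58 B=46 C=48 D=28 E=48] avail[A=49 B=46 C=47 D=26 E=48] open={R2,R3,R5}
Step 10: reserve R7 D 2 -> on_hand[A=58 B=46 C=48 D=28 E=48] avail[A=49 B=46 C=47 D=24 E=48] open={R2,R3,R5,R7}
Step 11: cancel R7 -> on_hand[A=58 B=46 C=48 D=28 E=48] avail[A=49 B=46 C=47 D=26 E=48] open={R2,R3,R5}
Step 12: commit R3 -> on_hand[A=58 B=46 C=48 D=26 E=48] avail[A=49 B=46 C=47 D=26 E=48] open={R2,R5}
Step 13: commit R2 -> on_hand[A=49 B=46 C=48 D=26 E=48] avail[A=49 B=46 C=47 D=26 E=48] open={R5}
Step 14: commit R5 -> on_hand[A=49 B=46 C=47 D=26 E=48] avail[A=49 B=46 C=47 D=26 E=48] open={}
Step 15: reserve R8 A 2 -> on_hand[A=49 B=46 C=47 D=26 E=48] avail[A=47 B=46 C=47 D=26 E=48] open={R8}
Step 16: commit R8 -> on_hand[A=47 B=46 C=47 D=26 E=48] avail[A=47 B=46 C=47 D=26 E=48] open={}
Step 17: reserve R9 A 1 -> on_hand[A=47 B=46 C=47 D=26 E=48] avail[A=46 B=46 C=47 D=26 E=48] open={R9}
Step 18: reserve R10 E 7 -> on_hand[A=47 B=46 C=47 D=26 E=48] avail[A=46 B=46 C=47 D=26 E=41] open={R10,R9}
Step 19: commit R9 -> on_hand[A=46 B=46 C=47 D=26 E=48] avail[A=46 B=46 C=47 D=26 E=41] open={R10}
Step 20: reserve R11 D 4 -> on_hand[A=46 B=46 C=47 D=26 E=48] avail[A=46 B=46 C=47 D=22 E=41] open={R10,R11}
Step 21: reserve R12 C 9 -> on_hand[A=46 B=46 C=47 D=26 E=48] avail[A=46 B=46 C=38 D=22 E=41] open={R10,R11,R12}
Step 22: commit R11 -> on_hand[A=46 B=46 C=47 D=22 E=48] avail[A=46 B=46 C=38 D=22 E=41] open={R10,R12}
Step 23: reserve R13 A 9 -> on_hand[A=46 B=46 C=47 D=22 E=48] avail[A=37 B=46 C=38 D=22 E=41] open={R10,R12,R13}
Final available[D] = 22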